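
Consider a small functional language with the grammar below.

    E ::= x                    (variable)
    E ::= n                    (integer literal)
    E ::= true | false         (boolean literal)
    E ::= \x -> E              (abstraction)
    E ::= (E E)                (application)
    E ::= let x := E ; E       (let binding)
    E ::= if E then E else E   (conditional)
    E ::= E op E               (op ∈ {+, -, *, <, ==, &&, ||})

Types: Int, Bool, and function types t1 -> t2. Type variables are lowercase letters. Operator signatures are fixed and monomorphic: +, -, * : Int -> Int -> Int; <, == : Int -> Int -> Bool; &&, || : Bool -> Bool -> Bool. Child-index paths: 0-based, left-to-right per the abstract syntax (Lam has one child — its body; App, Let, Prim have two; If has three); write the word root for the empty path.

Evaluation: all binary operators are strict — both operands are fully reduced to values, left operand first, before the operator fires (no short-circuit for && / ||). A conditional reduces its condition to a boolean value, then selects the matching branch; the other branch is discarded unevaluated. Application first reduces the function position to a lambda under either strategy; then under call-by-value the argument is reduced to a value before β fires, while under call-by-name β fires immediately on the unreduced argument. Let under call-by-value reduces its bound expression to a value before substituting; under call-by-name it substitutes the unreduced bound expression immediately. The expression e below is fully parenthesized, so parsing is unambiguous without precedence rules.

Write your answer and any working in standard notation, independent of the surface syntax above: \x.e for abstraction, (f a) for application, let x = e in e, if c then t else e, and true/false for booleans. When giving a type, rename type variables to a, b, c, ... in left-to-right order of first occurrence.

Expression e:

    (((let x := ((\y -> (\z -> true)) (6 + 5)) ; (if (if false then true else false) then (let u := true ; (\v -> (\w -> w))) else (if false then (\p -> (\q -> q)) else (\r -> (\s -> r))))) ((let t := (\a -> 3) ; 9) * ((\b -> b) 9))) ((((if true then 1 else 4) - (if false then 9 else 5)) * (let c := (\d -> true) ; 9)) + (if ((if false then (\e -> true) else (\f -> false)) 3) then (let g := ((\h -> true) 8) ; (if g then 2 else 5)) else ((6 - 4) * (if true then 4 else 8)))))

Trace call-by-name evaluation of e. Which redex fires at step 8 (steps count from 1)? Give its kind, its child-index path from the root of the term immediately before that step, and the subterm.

Trace:
step 0: (((let x = ((\y.(\z.true)) (6 + 5)) in (if (if false then true else false) then (let u = true in (\v.(\w.w))) else (if false then (\p.(\q.q)) else (\r.(\s.r))))) ((let t = (\a.3) in 9) * ((\b.b) 9))) ((((if true then 1 else 4) - (if false then 9 else 5)) * (let c = (\d.true) in 9)) + (if ((if false then (\e.true) else (\f.false)) 3) then (let g = ((\h.true) 8) in (if g then 2 else 5)) else ((6 - 4) * (if true then 4 else 8)))))
step 1: [let@0.0] (((if (if false then true else false) then (let u = true in (\v.(\w.w))) else (if false then (\p.(\q.q)) else (\r.(\s.r)))) ((let t = (\a.3) in 9) * ((\b.b) 9))) ((((if true then 1 else 4) - (if false then 9 else 5)) * (let c = (\d.true) in 9)) + (if ((if false then (\e.true) else (\f.false)) 3) then (let g = ((\h.true) 8) in (if g then 2 else 5)) else ((6 - 4) * (if true then 4 else 8)))))
step 2: [if@0.0.0] (((if false then (let u = true in (\v.(\w.w))) else (if false then (\p.(\q.q)) else (\r.(\s.r)))) ((let t = (\a.3) in 9) * ((\b.b) 9))) ((((if true then 1 else 4) - (if false then 9 else 5)) * (let c = (\d.true) in 9)) + (if ((if false then (\e.true) else (\f.false)) 3) then (let g = ((\h.true) 8) in (if g then 2 else 5)) else ((6 - 4) * (if true then 4 else 8)))))
step 3: [if@0.0] (((if false then (\p.(\q.q)) else (\r.(\s.r))) ((let t = (\a.3) in 9) * ((\b.b) 9))) ((((if true then 1 else 4) - (if false then 9 else 5)) * (let c = (\d.true) in 9)) + (if ((if false then (\e.true) else (\f.false)) 3) then (let g = ((\h.true) 8) in (if g then 2 else 5)) else ((6 - 4) * (if true then 4 else 8)))))
step 4: [if@0.0] (((\r.(\s.r)) ((let t = (\a.3) in 9) * ((\b.b) 9))) ((((if true then 1 else 4) - (if false then 9 else 5)) * (let c = (\d.true) in 9)) + (if ((if false then (\e.true) else (\f.false)) 3) then (let g = ((\h.true) 8) in (if g then 2 else 5)) else ((6 - 4) * (if true then 4 else 8)))))
step 5: [beta@0] ((\s.((let t = (\a.3) in 9) * ((\b.b) 9))) ((((if true then 1 else 4) - (if false then 9 else 5)) * (let c = (\d.true) in 9)) + (if ((if false then (\e.true) else (\f.false)) 3) then (let g = ((\h.true) 8) in (if g then 2 else 5)) else ((6 - 4) * (if true then 4 else 8)))))
step 6: [beta@root] ((let t = (\a.3) in 9) * ((\b.b) 9))
step 7: [let@0] (9 * ((\b.b) 9))
step 8: [beta@1] (9 * 9)

Answer: beta at 1 : ((\b.b) 9)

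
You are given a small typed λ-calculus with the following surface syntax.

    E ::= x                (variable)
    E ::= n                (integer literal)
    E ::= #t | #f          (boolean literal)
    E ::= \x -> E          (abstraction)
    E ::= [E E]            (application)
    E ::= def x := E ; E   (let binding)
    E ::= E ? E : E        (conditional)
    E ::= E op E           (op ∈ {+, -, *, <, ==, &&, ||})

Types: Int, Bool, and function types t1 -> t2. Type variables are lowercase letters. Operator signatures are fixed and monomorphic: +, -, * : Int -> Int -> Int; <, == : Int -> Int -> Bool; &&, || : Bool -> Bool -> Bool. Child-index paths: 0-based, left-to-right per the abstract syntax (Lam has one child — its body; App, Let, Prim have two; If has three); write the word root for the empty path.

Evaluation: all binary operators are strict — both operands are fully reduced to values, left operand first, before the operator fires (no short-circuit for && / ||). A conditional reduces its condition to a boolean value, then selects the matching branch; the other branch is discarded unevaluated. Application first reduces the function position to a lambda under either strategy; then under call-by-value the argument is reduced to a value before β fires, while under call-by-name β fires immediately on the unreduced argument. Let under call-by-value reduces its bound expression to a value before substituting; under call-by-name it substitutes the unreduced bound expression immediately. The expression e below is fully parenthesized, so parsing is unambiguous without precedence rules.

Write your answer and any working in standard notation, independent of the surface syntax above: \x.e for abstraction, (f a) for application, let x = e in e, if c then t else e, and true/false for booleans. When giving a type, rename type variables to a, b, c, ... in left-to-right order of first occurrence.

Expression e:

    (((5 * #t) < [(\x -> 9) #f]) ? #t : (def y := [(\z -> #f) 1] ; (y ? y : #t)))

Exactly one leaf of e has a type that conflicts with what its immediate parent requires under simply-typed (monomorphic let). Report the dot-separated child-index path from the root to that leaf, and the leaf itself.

Working:
  unify Int ~ Int
  unify Bool ~ Int
  FAIL: mismatch Bool ~ Int

Answer: 0.0.1 : true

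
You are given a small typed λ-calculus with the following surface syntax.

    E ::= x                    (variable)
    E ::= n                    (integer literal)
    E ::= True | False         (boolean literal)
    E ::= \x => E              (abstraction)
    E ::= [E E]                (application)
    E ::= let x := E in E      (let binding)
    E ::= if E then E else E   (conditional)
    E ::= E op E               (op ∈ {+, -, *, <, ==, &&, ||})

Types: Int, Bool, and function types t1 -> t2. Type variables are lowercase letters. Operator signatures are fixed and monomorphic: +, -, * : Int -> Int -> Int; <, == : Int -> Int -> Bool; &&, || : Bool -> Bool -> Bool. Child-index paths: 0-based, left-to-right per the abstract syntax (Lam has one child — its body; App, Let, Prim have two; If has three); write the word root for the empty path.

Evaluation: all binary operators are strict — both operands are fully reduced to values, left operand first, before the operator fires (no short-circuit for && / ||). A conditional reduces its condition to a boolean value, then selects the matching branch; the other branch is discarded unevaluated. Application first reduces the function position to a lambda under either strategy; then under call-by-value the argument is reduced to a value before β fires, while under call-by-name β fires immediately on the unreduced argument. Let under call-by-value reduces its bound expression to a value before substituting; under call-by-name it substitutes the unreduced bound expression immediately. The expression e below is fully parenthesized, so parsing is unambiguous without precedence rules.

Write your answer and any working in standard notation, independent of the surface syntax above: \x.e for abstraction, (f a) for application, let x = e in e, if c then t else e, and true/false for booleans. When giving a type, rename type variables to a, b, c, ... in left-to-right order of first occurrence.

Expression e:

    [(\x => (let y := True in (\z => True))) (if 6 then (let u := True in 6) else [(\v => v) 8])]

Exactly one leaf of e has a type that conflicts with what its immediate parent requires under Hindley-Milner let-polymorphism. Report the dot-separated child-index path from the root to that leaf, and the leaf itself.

Trace:
let y : Bool
\z._ : b -> Bool
\x._ : a -> b -> Bool
  unify Int ~ Bool
  FAIL: mismatch Int ~ Bool

Answer: 1.0 : 6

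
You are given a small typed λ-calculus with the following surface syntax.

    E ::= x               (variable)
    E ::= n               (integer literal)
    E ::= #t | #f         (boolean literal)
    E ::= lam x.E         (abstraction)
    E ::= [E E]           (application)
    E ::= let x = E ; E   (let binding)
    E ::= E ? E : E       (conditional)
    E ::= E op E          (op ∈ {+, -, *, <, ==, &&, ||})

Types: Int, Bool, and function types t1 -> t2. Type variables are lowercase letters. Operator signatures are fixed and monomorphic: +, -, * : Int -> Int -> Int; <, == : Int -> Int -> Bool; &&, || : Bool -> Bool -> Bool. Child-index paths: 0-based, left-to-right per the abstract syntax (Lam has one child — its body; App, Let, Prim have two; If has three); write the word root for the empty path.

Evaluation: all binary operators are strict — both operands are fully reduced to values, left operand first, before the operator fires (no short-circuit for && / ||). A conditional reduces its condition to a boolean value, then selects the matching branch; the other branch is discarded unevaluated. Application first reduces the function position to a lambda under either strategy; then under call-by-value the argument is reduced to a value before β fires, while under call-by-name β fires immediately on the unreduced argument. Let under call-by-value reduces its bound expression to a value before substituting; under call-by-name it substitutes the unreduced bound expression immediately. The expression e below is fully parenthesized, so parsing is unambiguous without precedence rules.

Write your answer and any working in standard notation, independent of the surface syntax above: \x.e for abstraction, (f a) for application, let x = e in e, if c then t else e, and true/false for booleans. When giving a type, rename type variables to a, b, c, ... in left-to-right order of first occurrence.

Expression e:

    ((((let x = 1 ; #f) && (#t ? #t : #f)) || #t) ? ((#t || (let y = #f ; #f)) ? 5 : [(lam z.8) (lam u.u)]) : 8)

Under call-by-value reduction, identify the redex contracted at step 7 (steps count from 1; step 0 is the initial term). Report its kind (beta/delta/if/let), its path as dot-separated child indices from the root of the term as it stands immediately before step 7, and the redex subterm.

Working:
step 0: (if (((let x = 1 in false) && (if true then true else false)) || true) then (if (true || (let y = false in false)) then 5 else ((\z.8) (\u.u))) else 8)
step 1: [let@0.0.0] (if ((false && (if true then true else false)) || true) then (if (true || (let y = false in false)) then 5 else ((\z.8) (\u.u))) else 8)
step 2: [if@0.0.1] (if ((false && true) || true) then (if (true || (let y = false in false)) then 5 else ((\z.8) (\u.u))) else 8)
step 3: [delta@0.0] (if (false || true) then (if (true || (let y = false in false)) then 5 else ((\z.8) (\u.u))) else 8)
step 4: [delta@0] (if true then (if (true || (let y = false in false)) then 5 else ((\z.8) (\u.u))) else 8)
step 5: [if@root] (if (true || (let y = false in false)) then 5 else ((\z.8) (\u.u)))
step 6: [let@0.1] (if (true || false) then 5 else ((\z.8) (\u.u)))
step 7: [delta@0] (if true then 5 else ((\z.8) (\u.u)))

Answer: delta at 0 : (true || false)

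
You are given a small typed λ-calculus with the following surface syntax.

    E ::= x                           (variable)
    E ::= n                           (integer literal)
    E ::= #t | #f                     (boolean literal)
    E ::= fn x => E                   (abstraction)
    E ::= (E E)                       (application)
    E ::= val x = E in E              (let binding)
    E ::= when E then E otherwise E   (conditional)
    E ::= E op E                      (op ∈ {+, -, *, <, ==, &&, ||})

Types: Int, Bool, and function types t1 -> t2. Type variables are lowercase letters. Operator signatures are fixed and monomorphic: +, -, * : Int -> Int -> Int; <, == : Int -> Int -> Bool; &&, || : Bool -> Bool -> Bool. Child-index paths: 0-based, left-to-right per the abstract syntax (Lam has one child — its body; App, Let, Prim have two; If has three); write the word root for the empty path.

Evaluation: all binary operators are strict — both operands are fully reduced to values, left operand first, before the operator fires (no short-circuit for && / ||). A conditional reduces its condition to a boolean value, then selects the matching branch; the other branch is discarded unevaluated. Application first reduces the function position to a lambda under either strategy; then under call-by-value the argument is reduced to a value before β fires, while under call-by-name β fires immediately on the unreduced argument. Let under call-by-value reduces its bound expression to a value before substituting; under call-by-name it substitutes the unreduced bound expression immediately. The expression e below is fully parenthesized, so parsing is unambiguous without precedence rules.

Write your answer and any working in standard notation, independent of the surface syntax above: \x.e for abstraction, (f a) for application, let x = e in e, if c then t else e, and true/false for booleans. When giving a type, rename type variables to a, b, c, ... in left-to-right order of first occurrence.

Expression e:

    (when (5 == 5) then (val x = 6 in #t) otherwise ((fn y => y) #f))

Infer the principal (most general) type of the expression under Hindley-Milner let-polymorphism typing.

Answer: Bool

Trace:
  unify Int ~ Int
  unify Int ~ Int
  unify Bool ~ Bool
let x : Int
y : a
\y._ : a -> a
  unify a -> a ~ Bool -> b
  unify a ~ Bool
  unify Bool ~ b
_ _ : Bool
  unify Bool ~ Bool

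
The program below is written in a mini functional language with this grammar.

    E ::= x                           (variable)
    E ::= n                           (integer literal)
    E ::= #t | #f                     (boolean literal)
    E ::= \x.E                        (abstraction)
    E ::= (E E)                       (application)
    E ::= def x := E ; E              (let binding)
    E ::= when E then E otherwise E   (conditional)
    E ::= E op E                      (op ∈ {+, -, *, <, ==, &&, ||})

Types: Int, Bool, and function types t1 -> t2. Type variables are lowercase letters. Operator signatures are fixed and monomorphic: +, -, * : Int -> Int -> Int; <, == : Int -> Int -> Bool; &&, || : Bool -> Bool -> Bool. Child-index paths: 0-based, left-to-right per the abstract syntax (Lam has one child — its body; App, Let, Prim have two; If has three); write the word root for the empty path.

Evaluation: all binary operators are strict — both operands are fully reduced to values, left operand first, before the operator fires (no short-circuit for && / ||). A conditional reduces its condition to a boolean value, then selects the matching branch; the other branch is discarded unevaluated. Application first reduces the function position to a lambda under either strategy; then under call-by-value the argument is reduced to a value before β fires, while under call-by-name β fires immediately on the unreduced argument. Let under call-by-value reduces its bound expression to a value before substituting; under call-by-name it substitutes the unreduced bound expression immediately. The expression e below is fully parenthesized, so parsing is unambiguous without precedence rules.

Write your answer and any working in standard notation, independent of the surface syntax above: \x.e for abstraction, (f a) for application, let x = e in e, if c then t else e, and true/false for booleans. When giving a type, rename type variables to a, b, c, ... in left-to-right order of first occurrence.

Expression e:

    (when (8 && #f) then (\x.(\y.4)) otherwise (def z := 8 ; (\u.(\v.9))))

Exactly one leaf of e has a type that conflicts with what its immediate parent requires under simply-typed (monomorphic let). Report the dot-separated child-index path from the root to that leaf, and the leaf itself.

Answer: 0.0 : 8

Trace:
  unify Int ~ Bool
  FAIL: mismatch Int ~ Bool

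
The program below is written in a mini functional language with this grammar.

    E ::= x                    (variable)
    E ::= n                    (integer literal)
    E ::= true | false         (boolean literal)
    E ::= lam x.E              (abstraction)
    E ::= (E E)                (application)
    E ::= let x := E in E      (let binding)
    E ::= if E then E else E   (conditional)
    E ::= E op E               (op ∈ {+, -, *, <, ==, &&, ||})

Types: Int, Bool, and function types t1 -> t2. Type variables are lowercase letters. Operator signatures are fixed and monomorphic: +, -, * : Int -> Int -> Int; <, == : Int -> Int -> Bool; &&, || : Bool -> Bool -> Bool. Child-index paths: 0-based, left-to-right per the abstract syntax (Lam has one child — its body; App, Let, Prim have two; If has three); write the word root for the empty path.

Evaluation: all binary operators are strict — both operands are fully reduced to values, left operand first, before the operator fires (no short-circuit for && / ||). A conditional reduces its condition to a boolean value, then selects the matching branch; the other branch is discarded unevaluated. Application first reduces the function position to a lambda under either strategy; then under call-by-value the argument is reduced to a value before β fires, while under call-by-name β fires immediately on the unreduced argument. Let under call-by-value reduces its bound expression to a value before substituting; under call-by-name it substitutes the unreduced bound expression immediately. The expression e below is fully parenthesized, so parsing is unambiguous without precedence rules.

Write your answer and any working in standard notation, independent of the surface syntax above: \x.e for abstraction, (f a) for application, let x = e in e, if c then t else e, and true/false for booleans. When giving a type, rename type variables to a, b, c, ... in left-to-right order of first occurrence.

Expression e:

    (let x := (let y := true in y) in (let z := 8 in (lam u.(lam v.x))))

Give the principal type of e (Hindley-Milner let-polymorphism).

Answer: a -> b -> Bool

Trace:
let y : Bool
y : Bool
let x : Bool
let z : Int
x : Bool
\v._ : b -> Bool
\u._ : a -> b -> Bool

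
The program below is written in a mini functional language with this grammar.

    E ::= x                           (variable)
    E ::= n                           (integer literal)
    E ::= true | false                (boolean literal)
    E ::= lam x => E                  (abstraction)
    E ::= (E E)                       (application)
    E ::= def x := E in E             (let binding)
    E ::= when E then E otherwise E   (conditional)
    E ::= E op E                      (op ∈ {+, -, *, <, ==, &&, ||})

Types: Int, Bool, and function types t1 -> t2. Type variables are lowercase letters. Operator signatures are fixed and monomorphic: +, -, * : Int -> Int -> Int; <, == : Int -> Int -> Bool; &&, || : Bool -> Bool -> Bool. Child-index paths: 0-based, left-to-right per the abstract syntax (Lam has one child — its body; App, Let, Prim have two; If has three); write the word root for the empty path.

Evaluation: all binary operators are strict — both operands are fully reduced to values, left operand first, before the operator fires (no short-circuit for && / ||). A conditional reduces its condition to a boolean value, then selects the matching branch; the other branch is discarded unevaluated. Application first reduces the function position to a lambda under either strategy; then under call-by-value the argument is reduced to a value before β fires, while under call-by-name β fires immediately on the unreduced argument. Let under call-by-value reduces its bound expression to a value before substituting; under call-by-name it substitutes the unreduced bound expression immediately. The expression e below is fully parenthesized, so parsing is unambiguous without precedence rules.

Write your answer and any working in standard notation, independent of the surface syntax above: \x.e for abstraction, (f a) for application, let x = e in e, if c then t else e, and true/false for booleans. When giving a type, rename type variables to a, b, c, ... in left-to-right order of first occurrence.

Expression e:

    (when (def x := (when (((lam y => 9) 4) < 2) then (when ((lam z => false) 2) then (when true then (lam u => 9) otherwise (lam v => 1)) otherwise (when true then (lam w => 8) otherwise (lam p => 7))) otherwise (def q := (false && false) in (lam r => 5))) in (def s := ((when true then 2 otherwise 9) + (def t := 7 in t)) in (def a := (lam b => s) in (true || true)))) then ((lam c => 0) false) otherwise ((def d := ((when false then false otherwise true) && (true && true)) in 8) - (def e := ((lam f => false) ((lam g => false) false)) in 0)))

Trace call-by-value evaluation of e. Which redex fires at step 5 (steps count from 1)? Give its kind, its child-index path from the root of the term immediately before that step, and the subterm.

Trace:
step 0: (if (let x = (if (((\y.9) 4) < 2) then (if ((\z.false) 2) then (if true then (\u.9) else (\v.1)) else (if true then (\w.8) else (\p.7))) else (let q = (false && false) in (\r.5))) in (let s = ((if true then 2 else 9) + (let t = 7 in t)) in (let a = (\b.s) in (true || true)))) then ((\c.0) false) else ((let d = ((if false then false else true) && (true && true)) in 8) - (let e = ((\f.false) ((\g.false) false)) in 0)))
step 1: [beta@0.0.0.0] (if (let x = (if (9 < 2) then (if ((\z.false) 2) then (if true then (\u.9) else (\v.1)) else (if true then (\w.8) else (\p.7))) else (let q = (false && false) in (\r.5))) in (let s = ((if true then 2 else 9) + (let t = 7 in t)) in (let a = (\b.s) in (true || true)))) then ((\c.0) false) else ((let d = ((if false then false else true) && (true && true)) in 8) - (let e = ((\f.false) ((\g.false) false)) in 0)))
step 2: [delta@0.0.0] (if (let x = (if false then (if ((\z.false) 2) then (if true then (\u.9) else (\v.1)) else (if true then (\w.8) else (\p.7))) else (let q = (false && false) in (\r.5))) in (let s = ((if true then 2 else 9) + (let t = 7 in t)) in (let a = (\b.s) in (true || true)))) then ((\c.0) false) else ((let d = ((if false then false else true) && (true && true)) in 8) - (let e = ((\f.false) ((\g.false) false)) in 0)))
step 3: [if@0.0] (if (let x = (let q = (false && false) in (\r.5)) in (let s = ((if true then 2 else 9) + (let t = 7 in t)) in (let a = (\b.s) in (true || true)))) then ((\c.0) false) else ((let d = ((if false then false else true) && (true && true)) in 8) - (let e = ((\f.false) ((\g.false) false)) in 0)))
step 4: [delta@0.0.0] (if (let x = (let q = false in (\r.5)) in (let s = ((if true then 2 else 9) + (let t = 7 in t)) in (let a = (\b.s) in (true || true)))) then ((\c.0) false) else ((let d = ((if false then false else true) && (true && true)) in 8) - (let e = ((\f.false) ((\g.false) false)) in 0)))
step 5: [let@0.0] (if (let x = (\r.5) in (let s = ((if true then 2 else 9) + (let t = 7 in t)) in (let a = (\b.s) in (true || true)))) then ((\c.0) false) else ((let d = ((if false then false else true) && (true && true)) in 8) - (let e = ((\f.false) ((\g.false) false)) in 0)))

Answer: let at 0.0 : (let q = false in (\r.5))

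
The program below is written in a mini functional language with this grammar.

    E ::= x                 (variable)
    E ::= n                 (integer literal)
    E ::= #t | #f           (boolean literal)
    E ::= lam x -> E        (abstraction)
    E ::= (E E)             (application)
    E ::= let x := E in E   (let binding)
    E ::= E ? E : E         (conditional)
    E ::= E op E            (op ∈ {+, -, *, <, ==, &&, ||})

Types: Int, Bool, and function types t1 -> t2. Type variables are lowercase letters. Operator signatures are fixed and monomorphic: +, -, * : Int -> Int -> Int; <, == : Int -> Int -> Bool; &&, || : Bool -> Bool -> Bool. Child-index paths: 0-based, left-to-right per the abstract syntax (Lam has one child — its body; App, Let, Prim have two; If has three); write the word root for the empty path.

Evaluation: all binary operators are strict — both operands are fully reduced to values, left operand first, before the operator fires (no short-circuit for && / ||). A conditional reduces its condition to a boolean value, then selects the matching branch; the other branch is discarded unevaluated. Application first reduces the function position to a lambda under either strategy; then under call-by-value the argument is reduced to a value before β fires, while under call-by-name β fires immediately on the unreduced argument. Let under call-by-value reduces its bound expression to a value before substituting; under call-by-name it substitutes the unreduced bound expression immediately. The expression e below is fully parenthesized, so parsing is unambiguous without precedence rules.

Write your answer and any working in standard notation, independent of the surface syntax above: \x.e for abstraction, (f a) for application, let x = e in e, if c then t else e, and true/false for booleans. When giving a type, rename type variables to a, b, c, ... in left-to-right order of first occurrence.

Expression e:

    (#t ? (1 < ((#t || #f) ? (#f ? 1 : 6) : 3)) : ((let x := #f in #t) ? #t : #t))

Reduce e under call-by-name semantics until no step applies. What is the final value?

Working:
step 0: (if true then (1 < (if (true || false) then (if false then 1 else 6) else 3)) else (if (let x = false in true) then true else true))
step 1: [if@root] (1 < (if (true || false) then (if false then 1 else 6) else 3))
step 2: [delta@1.0] (1 < (if true then (if false then 1 else 6) else 3))
step 3: [if@1] (1 < (if false then 1 else 6))
step 4: [if@1] (1 < 6)
step 5: [delta@root] true

Answer: true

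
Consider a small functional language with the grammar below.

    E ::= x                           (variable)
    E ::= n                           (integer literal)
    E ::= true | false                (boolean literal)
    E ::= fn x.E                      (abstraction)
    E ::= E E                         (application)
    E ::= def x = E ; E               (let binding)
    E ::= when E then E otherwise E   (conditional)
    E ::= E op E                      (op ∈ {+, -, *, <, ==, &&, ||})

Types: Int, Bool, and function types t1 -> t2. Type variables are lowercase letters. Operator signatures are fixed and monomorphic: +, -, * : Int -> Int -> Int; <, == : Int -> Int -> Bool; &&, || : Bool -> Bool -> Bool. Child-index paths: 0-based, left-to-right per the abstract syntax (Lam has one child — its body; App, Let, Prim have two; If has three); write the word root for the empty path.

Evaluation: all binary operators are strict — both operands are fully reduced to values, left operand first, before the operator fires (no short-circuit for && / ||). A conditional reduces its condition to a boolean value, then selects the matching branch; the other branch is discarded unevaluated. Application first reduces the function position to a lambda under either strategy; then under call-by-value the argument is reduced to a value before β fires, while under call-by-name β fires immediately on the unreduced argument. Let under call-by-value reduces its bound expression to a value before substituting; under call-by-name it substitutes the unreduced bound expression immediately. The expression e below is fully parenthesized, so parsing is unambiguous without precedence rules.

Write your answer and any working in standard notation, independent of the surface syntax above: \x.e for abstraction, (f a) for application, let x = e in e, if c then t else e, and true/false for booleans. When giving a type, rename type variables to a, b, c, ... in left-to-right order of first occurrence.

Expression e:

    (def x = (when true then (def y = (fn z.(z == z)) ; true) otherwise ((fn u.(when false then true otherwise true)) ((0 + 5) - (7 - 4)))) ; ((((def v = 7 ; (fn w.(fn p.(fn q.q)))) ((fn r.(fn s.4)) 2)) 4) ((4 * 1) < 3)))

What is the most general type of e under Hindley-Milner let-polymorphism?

Trace:
  unify Bool ~ Bool
z : a
  unify a ~ Int
z : Int
  unify Int ~ Int
\z._ : Int -> Bool
let y : Int -> Bool
  unify Bool ~ Bool
  unify Bool ~ Bool
\u._ : b -> Bool
  unify Int ~ Int
  unify Int ~ Int
  unify Int ~ Int
  unify Int ~ Int
  unify Int ~ Int
  unify Int ~ Int
  unify b -> Bool ~ Int -> c
  unify b ~ Int
  unify Bool ~ c
_ _ : Bool
  unify Bool ~ Bool
let x : Bool
let v : Int
q : f
\q._ : f -> f
\p._ : e -> f -> f
\w._ : d -> e -> f -> f
\s._ : h -> Int
\r._ : g -> h -> Int
  unify g -> h -> Int ~ Int -> i
  unify g ~ Int
  unify h -> Int ~ i
_ _ : h -> Int
  unify d -> e -> f -> f ~ (h -> Int) -> j
  unify d ~ h -> Int
  unify e -> f -> f ~ j
_ _ : e -> f -> f
  unify e -> f -> f ~ Int -> k
  unify e ~ Int
  unify f -> f ~ k
_ _ : f -> f
  unify Int ~ Int
  unify Int ~ Int
  unify Int ~ Int
  unify Int ~ Int
  unify f -> f ~ Bool -> l
  unify f ~ Bool
  unify Bool ~ l
_ _ : Bool

Answer: Bool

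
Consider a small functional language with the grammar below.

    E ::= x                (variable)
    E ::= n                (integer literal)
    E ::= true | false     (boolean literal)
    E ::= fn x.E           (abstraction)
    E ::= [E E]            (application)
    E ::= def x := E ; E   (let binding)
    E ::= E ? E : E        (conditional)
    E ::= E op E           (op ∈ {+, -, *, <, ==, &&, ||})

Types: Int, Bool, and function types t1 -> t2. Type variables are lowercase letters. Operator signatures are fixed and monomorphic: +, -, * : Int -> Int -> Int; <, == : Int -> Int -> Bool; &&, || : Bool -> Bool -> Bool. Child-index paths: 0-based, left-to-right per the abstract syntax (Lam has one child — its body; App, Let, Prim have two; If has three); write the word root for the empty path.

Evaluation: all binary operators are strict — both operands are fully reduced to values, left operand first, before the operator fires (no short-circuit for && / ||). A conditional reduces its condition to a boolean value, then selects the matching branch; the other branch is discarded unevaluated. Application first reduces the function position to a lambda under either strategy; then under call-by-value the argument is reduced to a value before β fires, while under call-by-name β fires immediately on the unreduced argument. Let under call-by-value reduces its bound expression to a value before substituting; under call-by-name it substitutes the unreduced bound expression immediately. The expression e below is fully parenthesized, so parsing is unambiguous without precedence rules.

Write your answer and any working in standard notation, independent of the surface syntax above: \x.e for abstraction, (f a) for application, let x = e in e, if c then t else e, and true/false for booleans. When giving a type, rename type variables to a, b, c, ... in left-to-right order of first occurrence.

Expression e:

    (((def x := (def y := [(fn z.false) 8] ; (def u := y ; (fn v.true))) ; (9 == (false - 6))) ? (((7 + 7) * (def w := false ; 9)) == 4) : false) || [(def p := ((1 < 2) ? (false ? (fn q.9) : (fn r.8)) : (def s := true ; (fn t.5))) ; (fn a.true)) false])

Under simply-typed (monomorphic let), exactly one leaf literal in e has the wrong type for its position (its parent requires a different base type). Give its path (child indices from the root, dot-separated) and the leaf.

Answer: 0.0.1.1.0 : false

Derivation:
\z._ : a -> Bool
  unify a -> Bool ~ Int -> b
  unify a ~ Int
  unify Bool ~ b
_ _ : Bool
let y : Bool
y : Bool
let u : Bool
\v._ : c -> Bool
let x : c -> Bool
  unify Int ~ Int
  unify Bool ~ Int
  FAIL: mismatch Bool ~ Int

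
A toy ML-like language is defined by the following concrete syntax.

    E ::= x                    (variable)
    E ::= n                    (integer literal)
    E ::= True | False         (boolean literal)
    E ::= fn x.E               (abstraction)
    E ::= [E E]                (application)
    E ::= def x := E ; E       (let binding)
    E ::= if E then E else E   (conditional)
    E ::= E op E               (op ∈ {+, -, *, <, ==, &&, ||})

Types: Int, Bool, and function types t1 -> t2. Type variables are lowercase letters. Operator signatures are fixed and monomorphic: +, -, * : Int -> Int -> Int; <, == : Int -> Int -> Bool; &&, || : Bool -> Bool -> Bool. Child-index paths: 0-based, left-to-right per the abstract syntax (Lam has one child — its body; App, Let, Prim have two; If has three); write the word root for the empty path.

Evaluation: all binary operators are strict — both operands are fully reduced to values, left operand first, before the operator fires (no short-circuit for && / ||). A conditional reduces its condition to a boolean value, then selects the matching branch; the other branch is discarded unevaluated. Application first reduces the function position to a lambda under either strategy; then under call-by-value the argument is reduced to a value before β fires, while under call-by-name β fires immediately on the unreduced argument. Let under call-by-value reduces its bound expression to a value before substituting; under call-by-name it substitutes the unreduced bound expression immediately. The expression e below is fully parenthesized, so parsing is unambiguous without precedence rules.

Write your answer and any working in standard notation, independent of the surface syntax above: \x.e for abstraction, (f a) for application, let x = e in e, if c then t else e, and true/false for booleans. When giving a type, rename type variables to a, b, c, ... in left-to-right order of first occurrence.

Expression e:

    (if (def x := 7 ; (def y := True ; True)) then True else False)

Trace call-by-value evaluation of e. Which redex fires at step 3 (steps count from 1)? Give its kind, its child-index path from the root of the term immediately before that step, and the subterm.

Trace:
step 0: (if (let x = 7 in (let y = true in true)) then true else false)
step 1: [let@0] (if (let y = true in true) then true else false)
step 2: [let@0] (if true then true else false)
step 3: [if@root] true

Answer: if at root : (if true then true else false)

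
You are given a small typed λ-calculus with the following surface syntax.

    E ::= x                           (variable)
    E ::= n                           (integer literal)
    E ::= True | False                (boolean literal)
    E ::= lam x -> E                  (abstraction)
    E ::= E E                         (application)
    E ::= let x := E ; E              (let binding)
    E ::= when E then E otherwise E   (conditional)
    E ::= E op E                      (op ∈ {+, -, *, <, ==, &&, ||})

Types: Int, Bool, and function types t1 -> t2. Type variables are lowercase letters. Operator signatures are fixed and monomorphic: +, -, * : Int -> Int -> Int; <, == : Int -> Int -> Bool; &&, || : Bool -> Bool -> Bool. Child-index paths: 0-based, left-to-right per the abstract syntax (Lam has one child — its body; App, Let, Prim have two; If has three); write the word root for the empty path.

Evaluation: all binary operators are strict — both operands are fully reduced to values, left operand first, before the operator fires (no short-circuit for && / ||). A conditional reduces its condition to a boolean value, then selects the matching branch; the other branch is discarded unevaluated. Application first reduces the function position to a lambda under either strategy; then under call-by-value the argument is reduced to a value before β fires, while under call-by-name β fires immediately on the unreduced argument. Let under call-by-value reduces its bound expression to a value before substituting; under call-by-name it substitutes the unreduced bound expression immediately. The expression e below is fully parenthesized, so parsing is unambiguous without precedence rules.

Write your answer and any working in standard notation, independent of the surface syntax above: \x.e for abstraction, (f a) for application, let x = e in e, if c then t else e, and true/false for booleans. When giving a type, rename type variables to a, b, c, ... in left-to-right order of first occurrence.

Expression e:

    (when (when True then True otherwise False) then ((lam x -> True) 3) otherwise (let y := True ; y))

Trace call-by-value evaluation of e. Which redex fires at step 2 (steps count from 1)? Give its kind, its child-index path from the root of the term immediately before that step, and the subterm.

Derivation:
step 0: (if (if true then true else false) then ((\x.true) 3) else (let y = true in y))
step 1: [if@0] (if true then ((\x.true) 3) else (let y = true in y))
step 2: [if@root] ((\x.true) 3)

Answer: if at root : (if true then ((\x.true) 3) else (let y = true in y))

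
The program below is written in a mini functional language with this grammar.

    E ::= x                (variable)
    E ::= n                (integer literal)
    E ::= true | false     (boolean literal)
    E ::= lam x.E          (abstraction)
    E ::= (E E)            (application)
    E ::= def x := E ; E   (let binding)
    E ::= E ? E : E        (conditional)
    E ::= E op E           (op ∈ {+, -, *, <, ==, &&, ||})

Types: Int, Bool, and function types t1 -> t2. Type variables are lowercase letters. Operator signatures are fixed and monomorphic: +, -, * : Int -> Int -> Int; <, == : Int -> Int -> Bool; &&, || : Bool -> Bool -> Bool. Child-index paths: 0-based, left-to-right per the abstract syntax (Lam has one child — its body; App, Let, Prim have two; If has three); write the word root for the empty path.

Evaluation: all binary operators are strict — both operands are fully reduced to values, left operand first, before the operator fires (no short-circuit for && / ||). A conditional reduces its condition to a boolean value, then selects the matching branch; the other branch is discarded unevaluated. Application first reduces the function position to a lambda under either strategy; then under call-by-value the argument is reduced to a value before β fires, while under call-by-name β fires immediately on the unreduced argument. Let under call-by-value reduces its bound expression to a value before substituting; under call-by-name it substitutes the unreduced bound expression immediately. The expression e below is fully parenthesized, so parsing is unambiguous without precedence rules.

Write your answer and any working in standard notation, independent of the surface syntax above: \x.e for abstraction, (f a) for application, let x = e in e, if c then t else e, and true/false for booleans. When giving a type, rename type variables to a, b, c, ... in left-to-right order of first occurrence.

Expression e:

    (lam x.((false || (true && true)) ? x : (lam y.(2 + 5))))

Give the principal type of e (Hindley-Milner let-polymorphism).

Answer: (a -> Int) -> a -> Int

Derivation:
  unify Bool ~ Bool
  unify Bool ~ Bool
  unify Bool ~ Bool
  unify Bool ~ Bool
  unify Bool ~ Bool
x : a
  unify Int ~ Int
  unify Int ~ Int
\y._ : b -> Int
  unify a ~ b -> Int
\x._ : (b -> Int) -> b -> Int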